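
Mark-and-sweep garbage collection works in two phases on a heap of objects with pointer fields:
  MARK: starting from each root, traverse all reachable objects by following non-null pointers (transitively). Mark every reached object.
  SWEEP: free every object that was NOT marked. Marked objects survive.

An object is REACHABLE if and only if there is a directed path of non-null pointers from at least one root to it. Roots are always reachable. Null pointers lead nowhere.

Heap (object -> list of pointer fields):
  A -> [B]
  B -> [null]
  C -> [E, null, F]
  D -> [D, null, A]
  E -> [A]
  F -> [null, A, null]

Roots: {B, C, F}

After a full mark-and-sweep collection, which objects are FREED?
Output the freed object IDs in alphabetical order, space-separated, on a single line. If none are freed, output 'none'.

Answer: D

Derivation:
Roots: B C F
Mark B: refs=null, marked=B
Mark C: refs=E null F, marked=B C
Mark F: refs=null A null, marked=B C F
Mark E: refs=A, marked=B C E F
Mark A: refs=B, marked=A B C E F
Unmarked (collected): D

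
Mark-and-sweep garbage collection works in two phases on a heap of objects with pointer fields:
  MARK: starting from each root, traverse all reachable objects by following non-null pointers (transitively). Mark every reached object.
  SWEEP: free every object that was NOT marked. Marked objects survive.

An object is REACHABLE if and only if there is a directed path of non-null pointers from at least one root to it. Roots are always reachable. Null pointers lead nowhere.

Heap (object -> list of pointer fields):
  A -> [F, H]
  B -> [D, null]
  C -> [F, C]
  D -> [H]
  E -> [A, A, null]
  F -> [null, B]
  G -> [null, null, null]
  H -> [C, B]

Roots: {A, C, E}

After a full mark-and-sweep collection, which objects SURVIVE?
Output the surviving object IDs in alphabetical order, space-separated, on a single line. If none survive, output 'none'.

Answer: A B C D E F H

Derivation:
Roots: A C E
Mark A: refs=F H, marked=A
Mark C: refs=F C, marked=A C
Mark E: refs=A A null, marked=A C E
Mark F: refs=null B, marked=A C E F
Mark H: refs=C B, marked=A C E F H
Mark B: refs=D null, marked=A B C E F H
Mark D: refs=H, marked=A B C D E F H
Unmarked (collected): G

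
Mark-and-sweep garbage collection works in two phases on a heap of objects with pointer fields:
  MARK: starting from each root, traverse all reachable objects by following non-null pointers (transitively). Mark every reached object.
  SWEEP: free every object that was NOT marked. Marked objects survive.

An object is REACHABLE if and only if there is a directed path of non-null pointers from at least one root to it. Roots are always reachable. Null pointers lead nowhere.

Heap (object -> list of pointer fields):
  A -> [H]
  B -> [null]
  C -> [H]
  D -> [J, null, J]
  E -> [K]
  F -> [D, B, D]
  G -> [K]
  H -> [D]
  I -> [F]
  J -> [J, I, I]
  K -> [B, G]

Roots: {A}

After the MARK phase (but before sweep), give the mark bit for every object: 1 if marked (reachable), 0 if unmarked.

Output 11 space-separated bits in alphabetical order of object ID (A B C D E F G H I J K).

Answer: 1 1 0 1 0 1 0 1 1 1 0

Derivation:
Roots: A
Mark A: refs=H, marked=A
Mark H: refs=D, marked=A H
Mark D: refs=J null J, marked=A D H
Mark J: refs=J I I, marked=A D H J
Mark I: refs=F, marked=A D H I J
Mark F: refs=D B D, marked=A D F H I J
Mark B: refs=null, marked=A B D F H I J
Unmarked (collected): C E G K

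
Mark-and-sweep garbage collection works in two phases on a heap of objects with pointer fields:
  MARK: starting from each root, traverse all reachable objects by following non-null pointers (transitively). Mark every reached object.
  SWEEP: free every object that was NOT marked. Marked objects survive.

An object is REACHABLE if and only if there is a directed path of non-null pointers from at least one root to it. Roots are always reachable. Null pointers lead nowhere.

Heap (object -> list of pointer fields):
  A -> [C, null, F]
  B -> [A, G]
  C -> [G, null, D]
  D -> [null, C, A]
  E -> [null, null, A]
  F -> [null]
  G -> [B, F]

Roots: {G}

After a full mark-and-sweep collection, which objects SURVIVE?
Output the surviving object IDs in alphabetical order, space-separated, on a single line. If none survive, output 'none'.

Answer: A B C D F G

Derivation:
Roots: G
Mark G: refs=B F, marked=G
Mark B: refs=A G, marked=B G
Mark F: refs=null, marked=B F G
Mark A: refs=C null F, marked=A B F G
Mark C: refs=G null D, marked=A B C F G
Mark D: refs=null C A, marked=A B C D F G
Unmarked (collected): E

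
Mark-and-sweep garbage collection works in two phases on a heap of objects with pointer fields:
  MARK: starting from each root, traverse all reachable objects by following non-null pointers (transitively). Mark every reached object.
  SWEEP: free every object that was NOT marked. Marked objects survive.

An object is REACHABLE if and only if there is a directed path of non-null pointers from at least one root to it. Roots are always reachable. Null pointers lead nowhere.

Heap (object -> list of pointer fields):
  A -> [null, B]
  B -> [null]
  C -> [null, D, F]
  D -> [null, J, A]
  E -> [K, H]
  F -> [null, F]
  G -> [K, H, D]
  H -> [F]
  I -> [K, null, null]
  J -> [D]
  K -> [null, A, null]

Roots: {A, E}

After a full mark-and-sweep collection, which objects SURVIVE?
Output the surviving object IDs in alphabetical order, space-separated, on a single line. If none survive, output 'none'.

Roots: A E
Mark A: refs=null B, marked=A
Mark E: refs=K H, marked=A E
Mark B: refs=null, marked=A B E
Mark K: refs=null A null, marked=A B E K
Mark H: refs=F, marked=A B E H K
Mark F: refs=null F, marked=A B E F H K
Unmarked (collected): C D G I J

Answer: A B E F H K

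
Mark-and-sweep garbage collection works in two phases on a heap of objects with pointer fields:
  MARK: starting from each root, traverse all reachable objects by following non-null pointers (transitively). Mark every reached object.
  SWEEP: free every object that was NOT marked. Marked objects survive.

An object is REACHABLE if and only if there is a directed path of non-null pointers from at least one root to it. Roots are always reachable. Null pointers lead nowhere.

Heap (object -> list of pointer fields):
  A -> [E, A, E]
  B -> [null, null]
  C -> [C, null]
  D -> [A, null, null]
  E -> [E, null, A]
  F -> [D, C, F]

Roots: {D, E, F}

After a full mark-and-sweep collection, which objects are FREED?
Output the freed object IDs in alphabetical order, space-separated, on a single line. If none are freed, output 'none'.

Roots: D E F
Mark D: refs=A null null, marked=D
Mark E: refs=E null A, marked=D E
Mark F: refs=D C F, marked=D E F
Mark A: refs=E A E, marked=A D E F
Mark C: refs=C null, marked=A C D E F
Unmarked (collected): B

Answer: B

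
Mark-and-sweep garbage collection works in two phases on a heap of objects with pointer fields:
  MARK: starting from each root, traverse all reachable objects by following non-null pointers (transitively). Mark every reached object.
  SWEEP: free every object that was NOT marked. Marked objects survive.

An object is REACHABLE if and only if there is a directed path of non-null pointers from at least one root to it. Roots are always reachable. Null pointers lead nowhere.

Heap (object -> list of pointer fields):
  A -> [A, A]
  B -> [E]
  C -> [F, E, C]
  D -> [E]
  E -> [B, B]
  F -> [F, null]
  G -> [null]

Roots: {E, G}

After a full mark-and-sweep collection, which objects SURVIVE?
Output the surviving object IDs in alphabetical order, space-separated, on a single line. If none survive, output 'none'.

Answer: B E G

Derivation:
Roots: E G
Mark E: refs=B B, marked=E
Mark G: refs=null, marked=E G
Mark B: refs=E, marked=B E G
Unmarked (collected): A C D F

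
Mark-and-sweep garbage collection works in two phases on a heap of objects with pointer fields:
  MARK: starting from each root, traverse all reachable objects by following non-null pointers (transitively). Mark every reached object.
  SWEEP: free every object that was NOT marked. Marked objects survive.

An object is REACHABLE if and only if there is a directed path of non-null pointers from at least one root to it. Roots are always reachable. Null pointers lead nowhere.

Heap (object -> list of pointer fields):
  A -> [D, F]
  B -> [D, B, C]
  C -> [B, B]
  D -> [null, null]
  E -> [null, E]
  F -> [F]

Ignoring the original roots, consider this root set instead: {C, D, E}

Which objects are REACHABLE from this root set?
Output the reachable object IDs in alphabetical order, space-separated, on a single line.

Roots: C D E
Mark C: refs=B B, marked=C
Mark D: refs=null null, marked=C D
Mark E: refs=null E, marked=C D E
Mark B: refs=D B C, marked=B C D E
Unmarked (collected): A F

Answer: B C D E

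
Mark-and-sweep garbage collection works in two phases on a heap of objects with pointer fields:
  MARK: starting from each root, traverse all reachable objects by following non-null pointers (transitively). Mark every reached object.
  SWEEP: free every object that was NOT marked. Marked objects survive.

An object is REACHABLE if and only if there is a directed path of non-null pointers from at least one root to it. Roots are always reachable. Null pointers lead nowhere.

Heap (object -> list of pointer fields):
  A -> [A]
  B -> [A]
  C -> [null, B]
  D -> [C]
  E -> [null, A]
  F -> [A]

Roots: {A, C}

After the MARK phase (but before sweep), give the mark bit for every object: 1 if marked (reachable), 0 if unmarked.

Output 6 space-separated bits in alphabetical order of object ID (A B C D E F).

Roots: A C
Mark A: refs=A, marked=A
Mark C: refs=null B, marked=A C
Mark B: refs=A, marked=A B C
Unmarked (collected): D E F

Answer: 1 1 1 0 0 0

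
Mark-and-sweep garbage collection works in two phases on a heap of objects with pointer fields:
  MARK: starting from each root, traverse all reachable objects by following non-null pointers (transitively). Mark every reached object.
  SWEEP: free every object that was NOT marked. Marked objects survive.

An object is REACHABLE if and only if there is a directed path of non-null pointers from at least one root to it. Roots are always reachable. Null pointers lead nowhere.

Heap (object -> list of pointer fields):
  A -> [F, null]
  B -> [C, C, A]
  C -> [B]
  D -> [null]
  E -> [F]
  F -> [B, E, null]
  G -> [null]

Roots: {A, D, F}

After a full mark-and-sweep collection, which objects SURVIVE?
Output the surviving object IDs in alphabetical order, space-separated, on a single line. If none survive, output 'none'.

Answer: A B C D E F

Derivation:
Roots: A D F
Mark A: refs=F null, marked=A
Mark D: refs=null, marked=A D
Mark F: refs=B E null, marked=A D F
Mark B: refs=C C A, marked=A B D F
Mark E: refs=F, marked=A B D E F
Mark C: refs=B, marked=A B C D E F
Unmarked (collected): G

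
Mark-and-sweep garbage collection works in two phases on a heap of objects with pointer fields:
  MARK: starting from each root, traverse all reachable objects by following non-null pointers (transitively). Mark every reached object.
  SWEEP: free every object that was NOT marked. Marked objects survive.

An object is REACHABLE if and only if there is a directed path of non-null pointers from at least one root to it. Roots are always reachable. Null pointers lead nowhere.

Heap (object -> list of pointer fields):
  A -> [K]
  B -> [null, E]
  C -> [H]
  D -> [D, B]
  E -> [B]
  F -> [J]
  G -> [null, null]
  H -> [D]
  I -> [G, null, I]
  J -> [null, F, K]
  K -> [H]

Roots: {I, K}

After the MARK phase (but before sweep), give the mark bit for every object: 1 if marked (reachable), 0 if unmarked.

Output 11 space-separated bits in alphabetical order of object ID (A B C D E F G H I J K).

Answer: 0 1 0 1 1 0 1 1 1 0 1

Derivation:
Roots: I K
Mark I: refs=G null I, marked=I
Mark K: refs=H, marked=I K
Mark G: refs=null null, marked=G I K
Mark H: refs=D, marked=G H I K
Mark D: refs=D B, marked=D G H I K
Mark B: refs=null E, marked=B D G H I K
Mark E: refs=B, marked=B D E G H I K
Unmarked (collected): A C F J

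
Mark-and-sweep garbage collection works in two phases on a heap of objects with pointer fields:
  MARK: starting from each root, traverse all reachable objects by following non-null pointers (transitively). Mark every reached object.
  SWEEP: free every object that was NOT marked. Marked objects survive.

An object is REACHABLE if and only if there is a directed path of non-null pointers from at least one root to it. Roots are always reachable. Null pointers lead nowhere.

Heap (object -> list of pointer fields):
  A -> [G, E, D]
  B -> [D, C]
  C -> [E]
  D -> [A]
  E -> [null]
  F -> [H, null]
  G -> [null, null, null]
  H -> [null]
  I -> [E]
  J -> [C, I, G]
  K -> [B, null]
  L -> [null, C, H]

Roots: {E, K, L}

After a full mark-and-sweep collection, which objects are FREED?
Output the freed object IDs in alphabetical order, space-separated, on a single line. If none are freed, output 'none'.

Answer: F I J

Derivation:
Roots: E K L
Mark E: refs=null, marked=E
Mark K: refs=B null, marked=E K
Mark L: refs=null C H, marked=E K L
Mark B: refs=D C, marked=B E K L
Mark C: refs=E, marked=B C E K L
Mark H: refs=null, marked=B C E H K L
Mark D: refs=A, marked=B C D E H K L
Mark A: refs=G E D, marked=A B C D E H K L
Mark G: refs=null null null, marked=A B C D E G H K L
Unmarked (collected): F I J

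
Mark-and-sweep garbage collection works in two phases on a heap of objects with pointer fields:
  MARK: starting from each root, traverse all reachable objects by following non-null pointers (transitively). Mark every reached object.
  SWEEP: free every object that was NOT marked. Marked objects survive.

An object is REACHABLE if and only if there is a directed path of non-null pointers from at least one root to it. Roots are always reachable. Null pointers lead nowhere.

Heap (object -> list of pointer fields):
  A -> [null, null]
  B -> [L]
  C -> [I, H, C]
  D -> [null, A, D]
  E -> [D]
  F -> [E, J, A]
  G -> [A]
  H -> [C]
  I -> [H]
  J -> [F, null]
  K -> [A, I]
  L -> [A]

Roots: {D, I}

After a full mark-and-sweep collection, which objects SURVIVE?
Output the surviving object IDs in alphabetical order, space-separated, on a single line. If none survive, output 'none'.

Answer: A C D H I

Derivation:
Roots: D I
Mark D: refs=null A D, marked=D
Mark I: refs=H, marked=D I
Mark A: refs=null null, marked=A D I
Mark H: refs=C, marked=A D H I
Mark C: refs=I H C, marked=A C D H I
Unmarked (collected): B E F G J K L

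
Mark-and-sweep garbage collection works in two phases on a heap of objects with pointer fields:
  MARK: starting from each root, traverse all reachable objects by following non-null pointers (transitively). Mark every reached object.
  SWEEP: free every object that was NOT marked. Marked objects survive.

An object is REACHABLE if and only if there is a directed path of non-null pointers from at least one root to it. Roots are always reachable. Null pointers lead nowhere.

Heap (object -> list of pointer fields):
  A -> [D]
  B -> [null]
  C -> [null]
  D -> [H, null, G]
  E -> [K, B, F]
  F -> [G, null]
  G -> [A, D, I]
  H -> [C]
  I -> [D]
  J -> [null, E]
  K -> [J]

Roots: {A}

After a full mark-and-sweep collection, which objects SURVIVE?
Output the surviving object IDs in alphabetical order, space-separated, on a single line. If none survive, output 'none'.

Answer: A C D G H I

Derivation:
Roots: A
Mark A: refs=D, marked=A
Mark D: refs=H null G, marked=A D
Mark H: refs=C, marked=A D H
Mark G: refs=A D I, marked=A D G H
Mark C: refs=null, marked=A C D G H
Mark I: refs=D, marked=A C D G H I
Unmarked (collected): B E F J K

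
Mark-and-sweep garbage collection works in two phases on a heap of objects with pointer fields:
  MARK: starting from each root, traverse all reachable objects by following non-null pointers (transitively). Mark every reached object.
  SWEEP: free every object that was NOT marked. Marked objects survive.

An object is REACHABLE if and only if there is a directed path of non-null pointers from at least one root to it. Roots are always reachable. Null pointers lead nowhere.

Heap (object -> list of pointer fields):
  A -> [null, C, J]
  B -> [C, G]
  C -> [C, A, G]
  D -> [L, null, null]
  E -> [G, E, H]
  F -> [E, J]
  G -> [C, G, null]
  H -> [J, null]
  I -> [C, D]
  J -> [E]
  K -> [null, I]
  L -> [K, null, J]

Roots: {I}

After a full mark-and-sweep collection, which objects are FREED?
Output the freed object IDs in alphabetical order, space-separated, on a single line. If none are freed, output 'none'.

Roots: I
Mark I: refs=C D, marked=I
Mark C: refs=C A G, marked=C I
Mark D: refs=L null null, marked=C D I
Mark A: refs=null C J, marked=A C D I
Mark G: refs=C G null, marked=A C D G I
Mark L: refs=K null J, marked=A C D G I L
Mark J: refs=E, marked=A C D G I J L
Mark K: refs=null I, marked=A C D G I J K L
Mark E: refs=G E H, marked=A C D E G I J K L
Mark H: refs=J null, marked=A C D E G H I J K L
Unmarked (collected): B F

Answer: B F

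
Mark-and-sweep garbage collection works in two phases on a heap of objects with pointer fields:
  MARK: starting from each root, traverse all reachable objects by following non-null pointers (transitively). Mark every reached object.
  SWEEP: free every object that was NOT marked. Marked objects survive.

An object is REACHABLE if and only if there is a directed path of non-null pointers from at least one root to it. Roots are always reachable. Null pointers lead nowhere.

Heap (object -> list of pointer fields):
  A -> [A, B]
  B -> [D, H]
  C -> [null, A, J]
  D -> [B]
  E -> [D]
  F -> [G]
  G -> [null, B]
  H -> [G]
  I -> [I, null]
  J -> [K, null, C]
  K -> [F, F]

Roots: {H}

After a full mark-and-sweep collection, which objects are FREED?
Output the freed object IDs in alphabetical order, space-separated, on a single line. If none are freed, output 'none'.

Answer: A C E F I J K

Derivation:
Roots: H
Mark H: refs=G, marked=H
Mark G: refs=null B, marked=G H
Mark B: refs=D H, marked=B G H
Mark D: refs=B, marked=B D G H
Unmarked (collected): A C E F I J K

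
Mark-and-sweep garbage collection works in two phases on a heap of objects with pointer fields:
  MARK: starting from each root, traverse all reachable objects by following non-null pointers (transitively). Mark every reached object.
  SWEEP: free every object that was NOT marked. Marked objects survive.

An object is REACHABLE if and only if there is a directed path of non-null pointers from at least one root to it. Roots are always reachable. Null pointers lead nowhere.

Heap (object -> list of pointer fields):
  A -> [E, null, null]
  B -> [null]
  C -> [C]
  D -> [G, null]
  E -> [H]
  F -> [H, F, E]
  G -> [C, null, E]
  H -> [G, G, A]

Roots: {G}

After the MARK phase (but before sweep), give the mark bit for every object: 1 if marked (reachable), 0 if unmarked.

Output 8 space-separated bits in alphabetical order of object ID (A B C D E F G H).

Roots: G
Mark G: refs=C null E, marked=G
Mark C: refs=C, marked=C G
Mark E: refs=H, marked=C E G
Mark H: refs=G G A, marked=C E G H
Mark A: refs=E null null, marked=A C E G H
Unmarked (collected): B D F

Answer: 1 0 1 0 1 0 1 1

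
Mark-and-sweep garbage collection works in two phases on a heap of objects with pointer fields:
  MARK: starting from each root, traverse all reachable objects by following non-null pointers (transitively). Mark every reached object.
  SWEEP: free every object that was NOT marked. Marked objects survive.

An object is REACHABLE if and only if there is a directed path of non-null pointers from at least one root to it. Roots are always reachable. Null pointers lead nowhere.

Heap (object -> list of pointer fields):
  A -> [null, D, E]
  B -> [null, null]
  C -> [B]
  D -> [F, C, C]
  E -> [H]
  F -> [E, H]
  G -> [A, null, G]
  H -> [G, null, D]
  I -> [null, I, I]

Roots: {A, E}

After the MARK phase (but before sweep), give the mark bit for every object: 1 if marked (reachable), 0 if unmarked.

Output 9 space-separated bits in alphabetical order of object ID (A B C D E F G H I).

Answer: 1 1 1 1 1 1 1 1 0

Derivation:
Roots: A E
Mark A: refs=null D E, marked=A
Mark E: refs=H, marked=A E
Mark D: refs=F C C, marked=A D E
Mark H: refs=G null D, marked=A D E H
Mark F: refs=E H, marked=A D E F H
Mark C: refs=B, marked=A C D E F H
Mark G: refs=A null G, marked=A C D E F G H
Mark B: refs=null null, marked=A B C D E F G H
Unmarked (collected): I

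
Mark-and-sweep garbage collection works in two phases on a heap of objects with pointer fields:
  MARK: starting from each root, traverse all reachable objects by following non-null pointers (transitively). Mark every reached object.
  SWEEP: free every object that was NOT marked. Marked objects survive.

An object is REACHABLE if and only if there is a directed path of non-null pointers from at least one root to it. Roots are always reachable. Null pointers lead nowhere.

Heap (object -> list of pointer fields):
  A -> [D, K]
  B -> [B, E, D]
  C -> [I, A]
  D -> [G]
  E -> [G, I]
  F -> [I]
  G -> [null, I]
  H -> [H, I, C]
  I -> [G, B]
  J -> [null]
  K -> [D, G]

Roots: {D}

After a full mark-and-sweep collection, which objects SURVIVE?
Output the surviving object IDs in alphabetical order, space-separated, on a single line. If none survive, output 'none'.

Roots: D
Mark D: refs=G, marked=D
Mark G: refs=null I, marked=D G
Mark I: refs=G B, marked=D G I
Mark B: refs=B E D, marked=B D G I
Mark E: refs=G I, marked=B D E G I
Unmarked (collected): A C F H J K

Answer: B D E G I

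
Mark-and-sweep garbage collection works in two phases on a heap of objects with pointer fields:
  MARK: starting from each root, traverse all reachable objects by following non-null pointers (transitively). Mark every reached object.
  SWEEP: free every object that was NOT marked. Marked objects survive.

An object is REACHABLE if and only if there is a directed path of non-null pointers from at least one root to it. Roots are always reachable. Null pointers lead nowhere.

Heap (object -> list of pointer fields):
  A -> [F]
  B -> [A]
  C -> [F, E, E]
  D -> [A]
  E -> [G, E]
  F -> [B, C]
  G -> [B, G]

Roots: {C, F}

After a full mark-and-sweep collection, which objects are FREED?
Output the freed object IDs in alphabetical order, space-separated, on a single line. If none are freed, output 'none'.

Answer: D

Derivation:
Roots: C F
Mark C: refs=F E E, marked=C
Mark F: refs=B C, marked=C F
Mark E: refs=G E, marked=C E F
Mark B: refs=A, marked=B C E F
Mark G: refs=B G, marked=B C E F G
Mark A: refs=F, marked=A B C E F G
Unmarked (collected): D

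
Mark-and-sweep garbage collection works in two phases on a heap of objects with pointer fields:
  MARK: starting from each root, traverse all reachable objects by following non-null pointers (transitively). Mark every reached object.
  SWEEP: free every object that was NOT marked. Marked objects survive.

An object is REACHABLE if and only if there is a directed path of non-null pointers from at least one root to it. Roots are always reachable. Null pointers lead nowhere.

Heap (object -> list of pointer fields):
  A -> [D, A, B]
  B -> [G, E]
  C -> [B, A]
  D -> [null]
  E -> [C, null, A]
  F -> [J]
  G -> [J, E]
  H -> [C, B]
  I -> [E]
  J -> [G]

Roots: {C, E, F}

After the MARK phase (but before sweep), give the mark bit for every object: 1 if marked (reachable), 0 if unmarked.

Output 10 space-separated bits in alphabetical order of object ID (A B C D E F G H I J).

Answer: 1 1 1 1 1 1 1 0 0 1

Derivation:
Roots: C E F
Mark C: refs=B A, marked=C
Mark E: refs=C null A, marked=C E
Mark F: refs=J, marked=C E F
Mark B: refs=G E, marked=B C E F
Mark A: refs=D A B, marked=A B C E F
Mark J: refs=G, marked=A B C E F J
Mark G: refs=J E, marked=A B C E F G J
Mark D: refs=null, marked=A B C D E F G J
Unmarked (collected): H I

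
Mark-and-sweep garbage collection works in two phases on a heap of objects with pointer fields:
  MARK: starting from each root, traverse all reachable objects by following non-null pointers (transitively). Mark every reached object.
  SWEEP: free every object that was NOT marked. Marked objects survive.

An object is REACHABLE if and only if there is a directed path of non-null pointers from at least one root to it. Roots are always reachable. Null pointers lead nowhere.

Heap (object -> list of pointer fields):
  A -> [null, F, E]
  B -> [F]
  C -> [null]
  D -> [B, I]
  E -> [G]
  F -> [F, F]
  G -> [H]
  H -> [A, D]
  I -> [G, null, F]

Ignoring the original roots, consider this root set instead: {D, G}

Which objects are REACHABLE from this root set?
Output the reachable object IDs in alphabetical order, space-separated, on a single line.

Roots: D G
Mark D: refs=B I, marked=D
Mark G: refs=H, marked=D G
Mark B: refs=F, marked=B D G
Mark I: refs=G null F, marked=B D G I
Mark H: refs=A D, marked=B D G H I
Mark F: refs=F F, marked=B D F G H I
Mark A: refs=null F E, marked=A B D F G H I
Mark E: refs=G, marked=A B D E F G H I
Unmarked (collected): C

Answer: A B D E F G H I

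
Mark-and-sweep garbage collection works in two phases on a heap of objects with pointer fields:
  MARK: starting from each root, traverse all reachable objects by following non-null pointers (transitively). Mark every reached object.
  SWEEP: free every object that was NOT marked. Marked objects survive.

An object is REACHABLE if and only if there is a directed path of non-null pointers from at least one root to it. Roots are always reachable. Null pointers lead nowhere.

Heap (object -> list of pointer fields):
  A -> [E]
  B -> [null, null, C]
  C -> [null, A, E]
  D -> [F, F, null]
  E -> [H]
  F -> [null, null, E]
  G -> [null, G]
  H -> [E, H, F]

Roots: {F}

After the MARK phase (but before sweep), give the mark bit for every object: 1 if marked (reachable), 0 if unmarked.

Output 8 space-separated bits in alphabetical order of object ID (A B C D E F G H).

Roots: F
Mark F: refs=null null E, marked=F
Mark E: refs=H, marked=E F
Mark H: refs=E H F, marked=E F H
Unmarked (collected): A B C D G

Answer: 0 0 0 0 1 1 0 1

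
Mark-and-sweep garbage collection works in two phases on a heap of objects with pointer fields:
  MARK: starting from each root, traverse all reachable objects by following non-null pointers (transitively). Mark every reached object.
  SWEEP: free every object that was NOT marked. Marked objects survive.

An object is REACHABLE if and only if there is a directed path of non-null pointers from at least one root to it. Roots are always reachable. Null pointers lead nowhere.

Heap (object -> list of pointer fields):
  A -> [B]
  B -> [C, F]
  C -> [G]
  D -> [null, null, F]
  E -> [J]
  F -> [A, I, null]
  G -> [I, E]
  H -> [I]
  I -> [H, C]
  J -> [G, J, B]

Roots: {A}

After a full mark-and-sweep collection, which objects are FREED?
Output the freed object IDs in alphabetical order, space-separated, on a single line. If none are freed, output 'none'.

Answer: D

Derivation:
Roots: A
Mark A: refs=B, marked=A
Mark B: refs=C F, marked=A B
Mark C: refs=G, marked=A B C
Mark F: refs=A I null, marked=A B C F
Mark G: refs=I E, marked=A B C F G
Mark I: refs=H C, marked=A B C F G I
Mark E: refs=J, marked=A B C E F G I
Mark H: refs=I, marked=A B C E F G H I
Mark J: refs=G J B, marked=A B C E F G H I J
Unmarked (collected): D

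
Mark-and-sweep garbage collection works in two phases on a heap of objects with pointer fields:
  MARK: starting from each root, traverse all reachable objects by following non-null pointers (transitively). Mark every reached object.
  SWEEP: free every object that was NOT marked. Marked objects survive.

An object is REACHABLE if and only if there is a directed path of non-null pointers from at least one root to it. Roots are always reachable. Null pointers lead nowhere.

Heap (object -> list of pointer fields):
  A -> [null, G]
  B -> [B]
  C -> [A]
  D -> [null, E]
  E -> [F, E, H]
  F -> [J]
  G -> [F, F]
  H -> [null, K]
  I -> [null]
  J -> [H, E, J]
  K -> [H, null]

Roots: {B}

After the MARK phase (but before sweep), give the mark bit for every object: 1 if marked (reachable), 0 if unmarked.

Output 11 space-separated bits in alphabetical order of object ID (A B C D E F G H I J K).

Roots: B
Mark B: refs=B, marked=B
Unmarked (collected): A C D E F G H I J K

Answer: 0 1 0 0 0 0 0 0 0 0 0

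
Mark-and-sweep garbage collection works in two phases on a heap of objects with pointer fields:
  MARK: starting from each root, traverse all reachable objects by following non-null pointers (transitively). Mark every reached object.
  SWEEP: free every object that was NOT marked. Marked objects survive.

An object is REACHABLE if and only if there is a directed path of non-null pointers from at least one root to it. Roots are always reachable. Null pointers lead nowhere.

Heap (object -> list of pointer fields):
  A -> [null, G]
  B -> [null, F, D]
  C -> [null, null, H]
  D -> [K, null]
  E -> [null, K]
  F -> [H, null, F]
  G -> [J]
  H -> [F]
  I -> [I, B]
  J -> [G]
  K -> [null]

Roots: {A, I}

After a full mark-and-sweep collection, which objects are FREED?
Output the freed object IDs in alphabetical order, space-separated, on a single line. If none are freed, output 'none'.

Answer: C E

Derivation:
Roots: A I
Mark A: refs=null G, marked=A
Mark I: refs=I B, marked=A I
Mark G: refs=J, marked=A G I
Mark B: refs=null F D, marked=A B G I
Mark J: refs=G, marked=A B G I J
Mark F: refs=H null F, marked=A B F G I J
Mark D: refs=K null, marked=A B D F G I J
Mark H: refs=F, marked=A B D F G H I J
Mark K: refs=null, marked=A B D F G H I J K
Unmarked (collected): C E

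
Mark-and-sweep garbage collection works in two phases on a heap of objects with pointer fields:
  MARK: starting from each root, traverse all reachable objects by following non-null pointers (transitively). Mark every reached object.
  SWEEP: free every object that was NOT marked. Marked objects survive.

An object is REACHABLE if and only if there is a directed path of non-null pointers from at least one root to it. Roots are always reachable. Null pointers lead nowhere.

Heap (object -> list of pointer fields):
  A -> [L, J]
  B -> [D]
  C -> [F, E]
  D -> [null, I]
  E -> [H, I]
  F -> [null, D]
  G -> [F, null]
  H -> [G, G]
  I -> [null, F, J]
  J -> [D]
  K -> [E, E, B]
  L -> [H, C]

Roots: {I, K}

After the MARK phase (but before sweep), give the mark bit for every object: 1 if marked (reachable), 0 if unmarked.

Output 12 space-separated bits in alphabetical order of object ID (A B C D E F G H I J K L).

Roots: I K
Mark I: refs=null F J, marked=I
Mark K: refs=E E B, marked=I K
Mark F: refs=null D, marked=F I K
Mark J: refs=D, marked=F I J K
Mark E: refs=H I, marked=E F I J K
Mark B: refs=D, marked=B E F I J K
Mark D: refs=null I, marked=B D E F I J K
Mark H: refs=G G, marked=B D E F H I J K
Mark G: refs=F null, marked=B D E F G H I J K
Unmarked (collected): A C L

Answer: 0 1 0 1 1 1 1 1 1 1 1 0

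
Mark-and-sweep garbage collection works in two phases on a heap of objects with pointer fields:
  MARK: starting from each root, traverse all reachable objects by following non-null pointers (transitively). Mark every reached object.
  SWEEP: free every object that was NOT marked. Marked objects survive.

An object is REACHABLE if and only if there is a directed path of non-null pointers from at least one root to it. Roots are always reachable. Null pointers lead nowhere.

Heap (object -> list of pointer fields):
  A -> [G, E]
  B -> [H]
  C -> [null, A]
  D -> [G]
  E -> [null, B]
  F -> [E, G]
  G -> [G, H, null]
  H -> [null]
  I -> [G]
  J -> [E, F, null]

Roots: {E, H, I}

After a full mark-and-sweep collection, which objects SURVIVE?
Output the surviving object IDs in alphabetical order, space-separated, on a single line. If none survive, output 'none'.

Answer: B E G H I

Derivation:
Roots: E H I
Mark E: refs=null B, marked=E
Mark H: refs=null, marked=E H
Mark I: refs=G, marked=E H I
Mark B: refs=H, marked=B E H I
Mark G: refs=G H null, marked=B E G H I
Unmarked (collected): A C D F J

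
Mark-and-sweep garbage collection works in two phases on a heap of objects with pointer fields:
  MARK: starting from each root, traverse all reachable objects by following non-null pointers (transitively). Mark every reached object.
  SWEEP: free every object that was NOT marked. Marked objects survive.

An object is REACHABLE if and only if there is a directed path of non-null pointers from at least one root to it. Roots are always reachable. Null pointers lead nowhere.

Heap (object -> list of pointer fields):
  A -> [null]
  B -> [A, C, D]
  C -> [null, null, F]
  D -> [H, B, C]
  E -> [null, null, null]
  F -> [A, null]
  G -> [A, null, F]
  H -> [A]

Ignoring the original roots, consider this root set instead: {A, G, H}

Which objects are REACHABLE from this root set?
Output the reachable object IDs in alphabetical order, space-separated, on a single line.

Answer: A F G H

Derivation:
Roots: A G H
Mark A: refs=null, marked=A
Mark G: refs=A null F, marked=A G
Mark H: refs=A, marked=A G H
Mark F: refs=A null, marked=A F G H
Unmarked (collected): B C D E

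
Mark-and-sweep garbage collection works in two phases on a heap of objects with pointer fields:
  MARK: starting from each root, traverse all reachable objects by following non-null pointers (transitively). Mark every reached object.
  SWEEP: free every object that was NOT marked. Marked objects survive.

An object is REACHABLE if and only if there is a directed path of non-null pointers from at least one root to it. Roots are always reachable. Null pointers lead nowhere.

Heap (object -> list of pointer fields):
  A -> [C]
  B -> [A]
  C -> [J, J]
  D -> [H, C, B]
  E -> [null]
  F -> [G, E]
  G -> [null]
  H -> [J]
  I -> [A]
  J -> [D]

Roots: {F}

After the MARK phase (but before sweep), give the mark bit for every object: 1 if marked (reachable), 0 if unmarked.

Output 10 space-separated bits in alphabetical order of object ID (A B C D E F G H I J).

Answer: 0 0 0 0 1 1 1 0 0 0

Derivation:
Roots: F
Mark F: refs=G E, marked=F
Mark G: refs=null, marked=F G
Mark E: refs=null, marked=E F G
Unmarked (collected): A B C D H I J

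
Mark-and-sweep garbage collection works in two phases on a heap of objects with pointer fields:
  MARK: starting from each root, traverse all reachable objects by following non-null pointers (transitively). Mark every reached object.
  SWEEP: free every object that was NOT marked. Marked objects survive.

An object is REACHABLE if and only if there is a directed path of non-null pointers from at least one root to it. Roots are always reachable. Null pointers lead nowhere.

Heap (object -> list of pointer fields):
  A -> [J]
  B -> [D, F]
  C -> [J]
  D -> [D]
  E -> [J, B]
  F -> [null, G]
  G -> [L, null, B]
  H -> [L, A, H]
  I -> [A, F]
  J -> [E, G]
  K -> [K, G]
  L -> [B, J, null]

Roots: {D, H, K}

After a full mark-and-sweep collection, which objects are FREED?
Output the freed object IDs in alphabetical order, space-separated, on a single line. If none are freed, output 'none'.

Answer: C I

Derivation:
Roots: D H K
Mark D: refs=D, marked=D
Mark H: refs=L A H, marked=D H
Mark K: refs=K G, marked=D H K
Mark L: refs=B J null, marked=D H K L
Mark A: refs=J, marked=A D H K L
Mark G: refs=L null B, marked=A D G H K L
Mark B: refs=D F, marked=A B D G H K L
Mark J: refs=E G, marked=A B D G H J K L
Mark F: refs=null G, marked=A B D F G H J K L
Mark E: refs=J B, marked=A B D E F G H J K L
Unmarked (collected): C I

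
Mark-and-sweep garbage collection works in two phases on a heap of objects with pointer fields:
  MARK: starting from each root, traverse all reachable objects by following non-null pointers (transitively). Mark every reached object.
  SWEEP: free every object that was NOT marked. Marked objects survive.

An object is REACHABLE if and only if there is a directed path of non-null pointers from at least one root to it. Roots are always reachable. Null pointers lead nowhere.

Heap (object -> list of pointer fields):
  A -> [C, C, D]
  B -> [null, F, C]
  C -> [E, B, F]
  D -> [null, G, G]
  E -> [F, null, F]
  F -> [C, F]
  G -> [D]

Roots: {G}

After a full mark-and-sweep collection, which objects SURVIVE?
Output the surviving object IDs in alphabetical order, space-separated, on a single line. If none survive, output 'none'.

Roots: G
Mark G: refs=D, marked=G
Mark D: refs=null G G, marked=D G
Unmarked (collected): A B C E F

Answer: D G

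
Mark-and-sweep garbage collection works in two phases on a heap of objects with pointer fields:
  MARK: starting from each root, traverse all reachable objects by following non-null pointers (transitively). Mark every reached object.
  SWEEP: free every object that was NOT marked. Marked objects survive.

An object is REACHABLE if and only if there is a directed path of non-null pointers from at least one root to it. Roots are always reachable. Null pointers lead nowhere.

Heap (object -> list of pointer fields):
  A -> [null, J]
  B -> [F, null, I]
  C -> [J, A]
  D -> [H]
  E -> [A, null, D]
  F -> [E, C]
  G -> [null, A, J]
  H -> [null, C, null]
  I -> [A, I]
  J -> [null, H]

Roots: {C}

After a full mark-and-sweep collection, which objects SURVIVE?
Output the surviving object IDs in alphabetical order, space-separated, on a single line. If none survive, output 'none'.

Answer: A C H J

Derivation:
Roots: C
Mark C: refs=J A, marked=C
Mark J: refs=null H, marked=C J
Mark A: refs=null J, marked=A C J
Mark H: refs=null C null, marked=A C H J
Unmarked (collected): B D E F G I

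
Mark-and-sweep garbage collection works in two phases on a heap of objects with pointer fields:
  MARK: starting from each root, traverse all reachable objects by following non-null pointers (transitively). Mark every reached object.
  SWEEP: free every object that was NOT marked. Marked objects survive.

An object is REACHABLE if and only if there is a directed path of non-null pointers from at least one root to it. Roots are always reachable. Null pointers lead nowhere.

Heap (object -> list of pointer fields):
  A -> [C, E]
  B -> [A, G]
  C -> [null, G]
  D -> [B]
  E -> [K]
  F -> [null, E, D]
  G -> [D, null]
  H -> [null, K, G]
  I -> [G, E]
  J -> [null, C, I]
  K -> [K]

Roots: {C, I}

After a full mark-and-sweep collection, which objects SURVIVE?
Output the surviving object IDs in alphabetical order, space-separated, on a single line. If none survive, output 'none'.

Answer: A B C D E G I K

Derivation:
Roots: C I
Mark C: refs=null G, marked=C
Mark I: refs=G E, marked=C I
Mark G: refs=D null, marked=C G I
Mark E: refs=K, marked=C E G I
Mark D: refs=B, marked=C D E G I
Mark K: refs=K, marked=C D E G I K
Mark B: refs=A G, marked=B C D E G I K
Mark A: refs=C E, marked=A B C D E G I K
Unmarked (collected): F H J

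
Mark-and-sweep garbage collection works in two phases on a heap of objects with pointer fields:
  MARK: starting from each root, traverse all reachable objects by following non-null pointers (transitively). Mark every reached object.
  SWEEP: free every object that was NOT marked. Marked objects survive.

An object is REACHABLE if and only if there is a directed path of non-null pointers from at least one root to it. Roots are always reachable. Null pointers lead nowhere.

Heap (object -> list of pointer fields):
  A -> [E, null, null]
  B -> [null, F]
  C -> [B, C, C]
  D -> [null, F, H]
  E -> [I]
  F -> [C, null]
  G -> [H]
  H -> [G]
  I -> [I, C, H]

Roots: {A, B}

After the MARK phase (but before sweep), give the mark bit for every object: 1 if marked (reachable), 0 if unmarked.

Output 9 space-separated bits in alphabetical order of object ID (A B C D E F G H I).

Roots: A B
Mark A: refs=E null null, marked=A
Mark B: refs=null F, marked=A B
Mark E: refs=I, marked=A B E
Mark F: refs=C null, marked=A B E F
Mark I: refs=I C H, marked=A B E F I
Mark C: refs=B C C, marked=A B C E F I
Mark H: refs=G, marked=A B C E F H I
Mark G: refs=H, marked=A B C E F G H I
Unmarked (collected): D

Answer: 1 1 1 0 1 1 1 1 1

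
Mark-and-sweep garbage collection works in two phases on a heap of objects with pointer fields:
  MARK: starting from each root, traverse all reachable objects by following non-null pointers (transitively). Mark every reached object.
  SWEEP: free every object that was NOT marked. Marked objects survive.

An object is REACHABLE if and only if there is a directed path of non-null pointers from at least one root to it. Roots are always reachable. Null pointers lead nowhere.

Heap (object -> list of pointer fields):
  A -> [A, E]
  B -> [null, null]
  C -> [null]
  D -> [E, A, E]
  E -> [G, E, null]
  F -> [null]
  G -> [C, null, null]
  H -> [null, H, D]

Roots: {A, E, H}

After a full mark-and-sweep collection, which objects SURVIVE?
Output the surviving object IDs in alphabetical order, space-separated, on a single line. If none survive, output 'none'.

Roots: A E H
Mark A: refs=A E, marked=A
Mark E: refs=G E null, marked=A E
Mark H: refs=null H D, marked=A E H
Mark G: refs=C null null, marked=A E G H
Mark D: refs=E A E, marked=A D E G H
Mark C: refs=null, marked=A C D E G H
Unmarked (collected): B F

Answer: A C D E G H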